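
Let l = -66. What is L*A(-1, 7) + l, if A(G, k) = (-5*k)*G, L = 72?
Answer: 2454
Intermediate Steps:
A(G, k) = -5*G*k
L*A(-1, 7) + l = 72*(-5*(-1)*7) - 66 = 72*35 - 66 = 2520 - 66 = 2454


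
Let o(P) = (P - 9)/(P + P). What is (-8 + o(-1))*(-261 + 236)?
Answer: 75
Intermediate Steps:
o(P) = (-9 + P)/(2*P) (o(P) = (-9 + P)/((2*P)) = (-9 + P)*(1/(2*P)) = (-9 + P)/(2*P))
(-8 + o(-1))*(-261 + 236) = (-8 + (½)*(-9 - 1)/(-1))*(-261 + 236) = (-8 + (½)*(-1)*(-10))*(-25) = (-8 + 5)*(-25) = -3*(-25) = 75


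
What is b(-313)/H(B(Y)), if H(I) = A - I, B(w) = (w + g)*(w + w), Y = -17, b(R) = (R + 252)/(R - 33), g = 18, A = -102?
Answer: -61/23528 ≈ -0.0025927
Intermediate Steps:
b(R) = (252 + R)/(-33 + R)
B(w) = 2*w*(18 + w) (B(w) = (w + 18)*(w + w) = (18 + w)*(2*w) = 2*w*(18 + w))
H(I) = -102 - I
b(-313)/H(B(Y)) = ((252 - 313)/(-33 - 313))/(-102 - 2*(-17)*(18 - 17)) = (-61/(-346))/(-102 - 2*(-17)) = (-1/346*(-61))/(-102 - 1*(-34)) = 61/(346*(-102 + 34)) = (61/346)/(-68) = (61/346)*(-1/68) = -61/23528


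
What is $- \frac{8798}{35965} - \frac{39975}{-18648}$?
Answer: $\frac{424545257}{223558440} \approx 1.899$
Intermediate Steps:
$- \frac{8798}{35965} - \frac{39975}{-18648} = \left(-8798\right) \frac{1}{35965} - - \frac{13325}{6216} = - \frac{8798}{35965} + \frac{13325}{6216} = \frac{424545257}{223558440}$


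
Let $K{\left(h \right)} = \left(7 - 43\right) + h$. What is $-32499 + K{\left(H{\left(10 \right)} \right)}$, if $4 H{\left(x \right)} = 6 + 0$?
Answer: $- \frac{65067}{2} \approx -32534.0$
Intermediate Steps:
$H{\left(x \right)} = \frac{3}{2}$ ($H{\left(x \right)} = \frac{6 + 0}{4} = \frac{1}{4} \cdot 6 = \frac{3}{2}$)
$K{\left(h \right)} = -36 + h$
$-32499 + K{\left(H{\left(10 \right)} \right)} = -32499 + \left(-36 + \frac{3}{2}\right) = -32499 - \frac{69}{2} = - \frac{65067}{2}$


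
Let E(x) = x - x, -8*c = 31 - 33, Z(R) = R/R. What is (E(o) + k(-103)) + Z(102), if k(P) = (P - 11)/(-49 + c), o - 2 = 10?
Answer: 217/65 ≈ 3.3385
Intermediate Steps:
Z(R) = 1
o = 12 (o = 2 + 10 = 12)
c = ¼ (c = -(31 - 33)/8 = -⅛*(-2) = ¼ ≈ 0.25000)
k(P) = 44/195 - 4*P/195 (k(P) = (P - 11)/(-49 + ¼) = (-11 + P)/(-195/4) = (-11 + P)*(-4/195) = 44/195 - 4*P/195)
E(x) = 0
(E(o) + k(-103)) + Z(102) = (0 + (44/195 - 4/195*(-103))) + 1 = (0 + (44/195 + 412/195)) + 1 = (0 + 152/65) + 1 = 152/65 + 1 = 217/65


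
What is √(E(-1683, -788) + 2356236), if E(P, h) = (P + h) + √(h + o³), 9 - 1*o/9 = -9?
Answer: √(2353765 + 2*√1062685) ≈ 1534.9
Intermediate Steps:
o = 162 (o = 81 - 9*(-9) = 81 + 81 = 162)
E(P, h) = P + h + √(4251528 + h) (E(P, h) = (P + h) + √(h + 162³) = (P + h) + √(h + 4251528) = (P + h) + √(4251528 + h) = P + h + √(4251528 + h))
√(E(-1683, -788) + 2356236) = √((-1683 - 788 + √(4251528 - 788)) + 2356236) = √((-1683 - 788 + √4250740) + 2356236) = √((-1683 - 788 + 2*√1062685) + 2356236) = √((-2471 + 2*√1062685) + 2356236) = √(2353765 + 2*√1062685)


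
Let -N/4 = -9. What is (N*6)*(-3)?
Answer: -648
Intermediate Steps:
N = 36 (N = -4*(-9) = 36)
(N*6)*(-3) = (36*6)*(-3) = 216*(-3) = -648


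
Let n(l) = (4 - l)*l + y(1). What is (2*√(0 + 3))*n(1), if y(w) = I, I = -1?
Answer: 4*√3 ≈ 6.9282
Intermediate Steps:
y(w) = -1
n(l) = -1 + l*(4 - l) (n(l) = (4 - l)*l - 1 = l*(4 - l) - 1 = -1 + l*(4 - l))
(2*√(0 + 3))*n(1) = (2*√(0 + 3))*(-1 - 1*1² + 4*1) = (2*√3)*(-1 - 1*1 + 4) = (2*√3)*(-1 - 1 + 4) = (2*√3)*2 = 4*√3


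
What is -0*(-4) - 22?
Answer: -22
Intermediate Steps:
-0*(-4) - 22 = -122*0 - 22 = 0 - 22 = -22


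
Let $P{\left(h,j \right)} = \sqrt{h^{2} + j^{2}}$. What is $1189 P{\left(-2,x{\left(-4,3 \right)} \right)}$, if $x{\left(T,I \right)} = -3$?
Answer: $1189 \sqrt{13} \approx 4287.0$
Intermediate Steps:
$1189 P{\left(-2,x{\left(-4,3 \right)} \right)} = 1189 \sqrt{\left(-2\right)^{2} + \left(-3\right)^{2}} = 1189 \sqrt{4 + 9} = 1189 \sqrt{13}$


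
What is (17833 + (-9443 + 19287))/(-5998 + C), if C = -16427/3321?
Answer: -91915317/19935785 ≈ -4.6106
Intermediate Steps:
C = -16427/3321 (C = -16427*1/3321 = -16427/3321 ≈ -4.9464)
(17833 + (-9443 + 19287))/(-5998 + C) = (17833 + (-9443 + 19287))/(-5998 - 16427/3321) = (17833 + 9844)/(-19935785/3321) = 27677*(-3321/19935785) = -91915317/19935785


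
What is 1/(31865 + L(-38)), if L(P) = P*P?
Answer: 1/33309 ≈ 3.0022e-5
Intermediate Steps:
L(P) = P**2
1/(31865 + L(-38)) = 1/(31865 + (-38)**2) = 1/(31865 + 1444) = 1/33309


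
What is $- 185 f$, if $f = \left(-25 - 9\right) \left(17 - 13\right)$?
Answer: $25160$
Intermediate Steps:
$f = -136$ ($f = \left(-34\right) 4 = -136$)
$- 185 f = \left(-185\right) \left(-136\right) = 25160$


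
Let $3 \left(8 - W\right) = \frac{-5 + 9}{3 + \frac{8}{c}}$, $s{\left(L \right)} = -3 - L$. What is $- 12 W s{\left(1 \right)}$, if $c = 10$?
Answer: $\frac{6976}{19} \approx 367.16$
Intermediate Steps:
$W = \frac{436}{57}$ ($W = 8 - \frac{\left(-5 + 9\right) \frac{1}{3 + \frac{8}{10}}}{3} = 8 - \frac{4 \frac{1}{3 + 8 \cdot \frac{1}{10}}}{3} = 8 - \frac{4 \frac{1}{3 + \frac{4}{5}}}{3} = 8 - \frac{4 \frac{1}{\frac{19}{5}}}{3} = 8 - \frac{4 \cdot \frac{5}{19}}{3} = 8 - \frac{20}{57} = \frac{436}{57} \approx 7.6491$)
$- 12 W s{\left(1 \right)} = \left(-12\right) \frac{436}{57} \left(-3 - 1\right) = - \frac{1744 \left(-3 - 1\right)}{19} = \left(- \frac{1744}{19}\right) \left(-4\right) = \frac{6976}{19}$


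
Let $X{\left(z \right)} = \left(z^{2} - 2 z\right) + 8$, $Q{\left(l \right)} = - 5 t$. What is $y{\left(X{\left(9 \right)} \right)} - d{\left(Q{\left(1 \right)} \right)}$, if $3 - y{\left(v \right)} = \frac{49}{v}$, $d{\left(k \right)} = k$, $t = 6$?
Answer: $\frac{2294}{71} \approx 32.31$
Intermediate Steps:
$Q{\left(l \right)} = -30$ ($Q{\left(l \right)} = \left(-5\right) 6 = -30$)
$X{\left(z \right)} = 8 + z^{2} - 2 z$
$y{\left(v \right)} = 3 - \frac{49}{v}$
$y{\left(X{\left(9 \right)} \right)} - d{\left(Q{\left(1 \right)} \right)} = \left(3 - \frac{49}{8 + 9^{2} - 18}\right) - -30 = \left(3 - \frac{49}{8 + 81 - 18}\right) + 30 = \left(3 - \frac{49}{71}\right) + 30 = \frac{164}{71} + 30 = \frac{2294}{71}$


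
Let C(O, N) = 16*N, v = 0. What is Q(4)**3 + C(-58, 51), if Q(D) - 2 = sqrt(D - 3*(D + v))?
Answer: 776 + 8*I*sqrt(2) ≈ 776.0 + 11.314*I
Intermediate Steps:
Q(D) = 2 + sqrt(2)*sqrt(-D) (Q(D) = 2 + sqrt(D - 3*(D + 0)) = 2 + sqrt(D - 3*D) = 2 + sqrt(-2*D) = 2 + sqrt(2)*sqrt(-D))
Q(4)**3 + C(-58, 51) = (2 + sqrt(2)*sqrt(-1*4))**3 + 16*51 = (2 + sqrt(2)*sqrt(-4))**3 + 816 = (2 + sqrt(2)*(2*I))**3 + 816 = (2 + 2*I*sqrt(2))**3 + 816 = 816 + (2 + 2*I*sqrt(2))**3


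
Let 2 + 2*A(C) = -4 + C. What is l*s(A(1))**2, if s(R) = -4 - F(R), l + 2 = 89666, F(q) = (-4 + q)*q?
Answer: 36767844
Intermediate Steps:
A(C) = -3 + C/2 (A(C) = -1 + (-4 + C)/2 = -1 + (-2 + C/2) = -3 + C/2)
F(q) = q*(-4 + q)
l = 89664 (l = -2 + 89666 = 89664)
s(R) = -4 - R*(-4 + R)
l*s(A(1))**2 = 89664*(-4 - (-3 + (1/2)*1)*(-4 + (-3 + (1/2)*1)))**2 = 89664*(-4 - (-3 + 1/2)*(-4 + (-3 + 1/2)))**2 = 89664*(-4 - 1*(-5/2)*(-4 - 5/2))**2 = 89664*(-4 - 1*(-5/2)*(-13/2))**2 = 89664*(-4 - 65/4)**2 = 89664*(-81/4)**2 = 89664*(6561/16) = 36767844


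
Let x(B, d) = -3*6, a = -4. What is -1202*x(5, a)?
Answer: 21636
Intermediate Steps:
x(B, d) = -18
-1202*x(5, a) = -1202*(-18) = 21636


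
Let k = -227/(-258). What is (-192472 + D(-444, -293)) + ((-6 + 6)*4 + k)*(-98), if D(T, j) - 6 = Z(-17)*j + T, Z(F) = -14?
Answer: -24367355/129 ≈ -1.8889e+5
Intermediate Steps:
k = 227/258 (k = -227*(-1/258) = 227/258 ≈ 0.87984)
D(T, j) = 6 + T - 14*j (D(T, j) = 6 + (-14*j + T) = 6 + (T - 14*j) = 6 + T - 14*j)
(-192472 + D(-444, -293)) + ((-6 + 6)*4 + k)*(-98) = (-192472 + (6 - 444 - 14*(-293))) + ((-6 + 6)*4 + 227/258)*(-98) = (-192472 + (6 - 444 + 4102)) + (0*4 + 227/258)*(-98) = (-192472 + 3664) + (0 + 227/258)*(-98) = -188808 + (227/258)*(-98) = -188808 - 11123/129 = -24367355/129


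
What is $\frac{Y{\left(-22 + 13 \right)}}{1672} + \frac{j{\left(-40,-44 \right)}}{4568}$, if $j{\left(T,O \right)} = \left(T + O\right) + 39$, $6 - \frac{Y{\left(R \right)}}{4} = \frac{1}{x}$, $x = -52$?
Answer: $\frac{28229}{6205628} \approx 0.0045489$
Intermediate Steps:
$Y{\left(R \right)} = \frac{313}{13}$ ($Y{\left(R \right)} = 24 - \frac{4}{-52} = 24 - - \frac{1}{13} = 24 + \frac{1}{13} = \frac{313}{13}$)
$j{\left(T,O \right)} = 39 + O + T$ ($j{\left(T,O \right)} = \left(O + T\right) + 39 = 39 + O + T$)
$\frac{Y{\left(-22 + 13 \right)}}{1672} + \frac{j{\left(-40,-44 \right)}}{4568} = \frac{313}{13 \cdot 1672} + \frac{39 - 44 - 40}{4568} = \frac{313}{13} \cdot \frac{1}{1672} - \frac{45}{4568} = \frac{313}{21736} - \frac{45}{4568} = \frac{28229}{6205628}$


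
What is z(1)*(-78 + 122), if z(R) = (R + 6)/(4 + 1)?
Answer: 308/5 ≈ 61.600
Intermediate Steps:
z(R) = 6/5 + R/5 (z(R) = (6 + R)/5 = (6 + R)*(1/5) = 6/5 + R/5)
z(1)*(-78 + 122) = (6/5 + (1/5)*1)*(-78 + 122) = (6/5 + 1/5)*44 = (7/5)*44 = 308/5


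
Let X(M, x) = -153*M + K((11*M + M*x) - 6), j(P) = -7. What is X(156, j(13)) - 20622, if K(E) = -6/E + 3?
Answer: -4582162/103 ≈ -44487.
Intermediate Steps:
K(E) = 3 - 6/E
X(M, x) = 3 - 153*M - 6/(-6 + 11*M + M*x) (X(M, x) = -153*M + (3 - 6/((11*M + M*x) - 6)) = -153*M + (3 - 6/(-6 + 11*M + M*x)) = 3 - 153*M - 6/(-6 + 11*M + M*x))
X(156, j(13)) - 20622 = (3 - 153*156 - 6/(-6 + 11*156 + 156*(-7))) - 20622 = (3 - 23868 - 6/(-6 + 1716 - 1092)) - 20622 = (3 - 23868 - 6/618) - 20622 = (3 - 23868 - 6*1/618) - 20622 = (3 - 23868 - 1/103) - 20622 = -2458096/103 - 20622 = -4582162/103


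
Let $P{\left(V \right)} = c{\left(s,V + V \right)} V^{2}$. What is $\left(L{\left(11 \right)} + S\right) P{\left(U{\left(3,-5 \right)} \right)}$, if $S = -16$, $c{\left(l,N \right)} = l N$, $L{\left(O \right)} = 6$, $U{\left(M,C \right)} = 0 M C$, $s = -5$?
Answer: $0$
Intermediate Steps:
$U{\left(M,C \right)} = 0$ ($U{\left(M,C \right)} = 0 C = 0$)
$c{\left(l,N \right)} = N l$
$P{\left(V \right)} = - 10 V^{3}$ ($P{\left(V \right)} = \left(V + V\right) \left(-5\right) V^{2} = 2 V \left(-5\right) V^{2} = - 10 V V^{2} = - 10 V^{3}$)
$\left(L{\left(11 \right)} + S\right) P{\left(U{\left(3,-5 \right)} \right)} = \left(6 - 16\right) \left(- 10 \cdot 0^{3}\right) = - 10 \left(\left(-10\right) 0\right) = \left(-10\right) 0 = 0$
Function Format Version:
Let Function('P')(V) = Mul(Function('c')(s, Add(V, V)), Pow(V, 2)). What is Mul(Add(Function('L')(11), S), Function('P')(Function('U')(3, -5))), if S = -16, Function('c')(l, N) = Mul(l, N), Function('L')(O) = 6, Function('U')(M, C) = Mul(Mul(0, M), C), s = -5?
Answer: 0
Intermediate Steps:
Function('U')(M, C) = 0 (Function('U')(M, C) = Mul(0, C) = 0)
Function('c')(l, N) = Mul(N, l)
Function('P')(V) = Mul(-10, Pow(V, 3)) (Function('P')(V) = Mul(Mul(Add(V, V), -5), Pow(V, 2)) = Mul(Mul(Mul(2, V), -5), Pow(V, 2)) = Mul(Mul(-10, V), Pow(V, 2)) = Mul(-10, Pow(V, 3)))
Mul(Add(Function('L')(11), S), Function('P')(Function('U')(3, -5))) = Mul(Add(6, -16), Mul(-10, Pow(0, 3))) = Mul(-10, Mul(-10, 0)) = Mul(-10, 0) = 0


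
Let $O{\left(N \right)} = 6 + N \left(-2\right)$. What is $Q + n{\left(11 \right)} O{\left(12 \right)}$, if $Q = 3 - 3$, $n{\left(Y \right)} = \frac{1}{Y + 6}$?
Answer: $- \frac{18}{17} \approx -1.0588$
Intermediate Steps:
$n{\left(Y \right)} = \frac{1}{6 + Y}$
$O{\left(N \right)} = 6 - 2 N$
$Q = 0$ ($Q = 3 - 3 = 0$)
$Q + n{\left(11 \right)} O{\left(12 \right)} = 0 + \frac{6 - 24}{6 + 11} = 0 + \frac{6 - 24}{17} = 0 + \frac{1}{17} \left(-18\right) = 0 - \frac{18}{17} = - \frac{18}{17}$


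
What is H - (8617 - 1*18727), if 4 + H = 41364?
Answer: 51470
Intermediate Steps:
H = 41360 (H = -4 + 41364 = 41360)
H - (8617 - 1*18727) = 41360 - (8617 - 1*18727) = 41360 - (8617 - 18727) = 41360 - 1*(-10110) = 41360 + 10110 = 51470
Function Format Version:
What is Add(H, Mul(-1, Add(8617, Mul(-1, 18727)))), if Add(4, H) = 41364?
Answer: 51470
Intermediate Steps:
H = 41360 (H = Add(-4, 41364) = 41360)
Add(H, Mul(-1, Add(8617, Mul(-1, 18727)))) = Add(41360, Mul(-1, Add(8617, Mul(-1, 18727)))) = Add(41360, Mul(-1, Add(8617, -18727))) = Add(41360, Mul(-1, -10110)) = Add(41360, 10110) = 51470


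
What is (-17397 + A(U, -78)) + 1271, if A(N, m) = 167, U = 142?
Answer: -15959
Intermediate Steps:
(-17397 + A(U, -78)) + 1271 = (-17397 + 167) + 1271 = -17230 + 1271 = -15959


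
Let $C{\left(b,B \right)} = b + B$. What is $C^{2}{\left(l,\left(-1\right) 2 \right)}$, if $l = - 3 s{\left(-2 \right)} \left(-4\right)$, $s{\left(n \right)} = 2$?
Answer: $484$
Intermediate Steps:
$l = 24$ ($l = \left(-3\right) 2 \left(-4\right) = \left(-6\right) \left(-4\right) = 24$)
$C{\left(b,B \right)} = B + b$
$C^{2}{\left(l,\left(-1\right) 2 \right)} = \left(\left(-1\right) 2 + 24\right)^{2} = \left(-2 + 24\right)^{2} = 22^{2} = 484$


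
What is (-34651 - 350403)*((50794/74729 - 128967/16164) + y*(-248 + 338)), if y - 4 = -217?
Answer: 1486605857586545723/201319926 ≈ 7.3843e+9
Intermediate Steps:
y = -213 (y = 4 - 217 = -213)
(-34651 - 350403)*((50794/74729 - 128967/16164) + y*(-248 + 338)) = (-34651 - 350403)*((50794/74729 - 128967/16164) - 213*(-248 + 338)) = -385054*((50794*(1/74729) - 128967*1/16164) - 213*90) = -385054*((50794/74729 - 42989/5388) - 19170) = -385054*(-2938846909/402639852 - 19170) = -385054*(-7721544809749/402639852) = 1486605857586545723/201319926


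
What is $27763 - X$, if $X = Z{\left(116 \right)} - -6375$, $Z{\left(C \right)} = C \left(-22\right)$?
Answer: $23940$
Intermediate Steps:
$Z{\left(C \right)} = - 22 C$
$X = 3823$ ($X = \left(-22\right) 116 - -6375 = -2552 + 6375 = 3823$)
$27763 - X = 27763 - 3823 = 23940$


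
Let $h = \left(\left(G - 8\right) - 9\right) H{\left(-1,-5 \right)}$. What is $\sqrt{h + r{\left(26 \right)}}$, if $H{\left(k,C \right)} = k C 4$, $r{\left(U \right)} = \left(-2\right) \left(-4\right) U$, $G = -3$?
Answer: $8 i \sqrt{3} \approx 13.856 i$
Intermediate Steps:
$r{\left(U \right)} = 8 U$
$H{\left(k,C \right)} = 4 C k$ ($H{\left(k,C \right)} = k 4 C = 4 C k$)
$h = -400$ ($h = \left(\left(-3 - 8\right) - 9\right) 4 \left(-5\right) \left(-1\right) = \left(-11 - 9\right) 20 = \left(-20\right) 20 = -400$)
$\sqrt{h + r{\left(26 \right)}} = \sqrt{-400 + 8 \cdot 26} = \sqrt{-400 + 208} = \sqrt{-192} = 8 i \sqrt{3}$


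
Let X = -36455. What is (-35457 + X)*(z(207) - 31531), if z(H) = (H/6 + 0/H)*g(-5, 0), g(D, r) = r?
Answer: 2267457272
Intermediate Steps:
z(H) = 0 (z(H) = (H/6 + 0/H)*0 = (H*(⅙) + 0)*0 = (H/6 + 0)*0 = (H/6)*0 = 0)
(-35457 + X)*(z(207) - 31531) = (-35457 - 36455)*(0 - 31531) = -71912*(-31531) = 2267457272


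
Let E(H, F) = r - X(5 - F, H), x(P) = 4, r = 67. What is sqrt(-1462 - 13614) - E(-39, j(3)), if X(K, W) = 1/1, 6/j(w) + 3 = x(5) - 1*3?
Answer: -66 + 2*I*sqrt(3769) ≈ -66.0 + 122.78*I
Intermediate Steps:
j(w) = -3 (j(w) = 6/(-3 + (4 - 1*3)) = 6/(-3 + (4 - 3)) = 6/(-3 + 1) = 6/(-2) = 6*(-1/2) = -3)
X(K, W) = 1
E(H, F) = 66 (E(H, F) = 67 - 1*1 = 67 - 1 = 66)
sqrt(-1462 - 13614) - E(-39, j(3)) = sqrt(-1462 - 13614) - 1*66 = sqrt(-15076) - 66 = 2*I*sqrt(3769) - 66 = -66 + 2*I*sqrt(3769)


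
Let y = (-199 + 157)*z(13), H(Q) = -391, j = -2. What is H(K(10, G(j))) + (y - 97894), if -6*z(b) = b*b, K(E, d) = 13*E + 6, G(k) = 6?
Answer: -97102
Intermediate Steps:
K(E, d) = 6 + 13*E
z(b) = -b**2/6 (z(b) = -b*b/6 = -b**2/6)
y = 1183 (y = (-199 + 157)*(-1/6*13**2) = -(-7)*169 = -42*(-169/6) = 1183)
H(K(10, G(j))) + (y - 97894) = -391 + (1183 - 97894) = -391 - 96711 = -97102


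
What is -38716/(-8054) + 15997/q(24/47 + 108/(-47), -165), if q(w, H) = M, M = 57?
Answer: 65523325/229539 ≈ 285.46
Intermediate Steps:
q(w, H) = 57
-38716/(-8054) + 15997/q(24/47 + 108/(-47), -165) = -38716/(-8054) + 15997/57 = -38716*(-1/8054) + 15997*(1/57) = 19358/4027 + 15997/57 = 65523325/229539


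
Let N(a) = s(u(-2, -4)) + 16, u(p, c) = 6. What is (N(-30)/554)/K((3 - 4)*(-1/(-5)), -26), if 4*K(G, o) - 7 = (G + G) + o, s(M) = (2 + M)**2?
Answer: -800/26869 ≈ -0.029774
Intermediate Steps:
K(G, o) = 7/4 + G/2 + o/4 (K(G, o) = 7/4 + ((G + G) + o)/4 = 7/4 + (2*G + o)/4 = 7/4 + (o + 2*G)/4 = 7/4 + (G/2 + o/4) = 7/4 + G/2 + o/4)
N(a) = 80 (N(a) = (2 + 6)**2 + 16 = 8**2 + 16 = 64 + 16 = 80)
(N(-30)/554)/K((3 - 4)*(-1/(-5)), -26) = (80/554)/(7/4 + ((3 - 4)*(-1/(-5)))/2 + (1/4)*(-26)) = (80*(1/554))/(7/4 + (-(-1)*(-1)/5)/2 - 13/2) = 40/(277*(7/4 + (-1*1/5)/2 - 13/2)) = 40/(277*(7/4 + (1/2)*(-1/5) - 13/2)) = 40/(277*(7/4 - 1/10 - 13/2)) = 40/(277*(-97/20)) = (40/277)*(-20/97) = -800/26869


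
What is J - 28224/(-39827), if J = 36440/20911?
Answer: 2041487944/832822397 ≈ 2.4513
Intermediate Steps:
J = 36440/20911 (J = 36440*(1/20911) = 36440/20911 ≈ 1.7426)
J - 28224/(-39827) = 36440/20911 - 28224/(-39827) = 36440/20911 - 28224*(-1/39827) = 36440/20911 + 28224/39827 = 2041487944/832822397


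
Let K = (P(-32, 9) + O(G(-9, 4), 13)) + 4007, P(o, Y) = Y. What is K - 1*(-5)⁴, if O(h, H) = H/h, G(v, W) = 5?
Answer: 16968/5 ≈ 3393.6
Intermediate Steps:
K = 20093/5 (K = (9 + 13/5) + 4007 = 58/5 + 4007 = 20093/5 ≈ 4018.6)
K - 1*(-5)⁴ = 20093/5 - 1*(-5)⁴ = 20093/5 - 1*625 = 20093/5 - 625 = 16968/5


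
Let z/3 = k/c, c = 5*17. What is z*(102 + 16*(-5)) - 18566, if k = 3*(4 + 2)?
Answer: -1576922/85 ≈ -18552.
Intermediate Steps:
k = 18 (k = 3*6 = 18)
c = 85
z = 54/85 (z = 3*(18/85) = 54/85 ≈ 0.63529)
z*(102 + 16*(-5)) - 18566 = 54*(102 + 16*(-5))/85 - 18566 = 54*(102 - 80)/85 - 18566 = (54/85)*22 - 18566 = 1188/85 - 18566 = -1576922/85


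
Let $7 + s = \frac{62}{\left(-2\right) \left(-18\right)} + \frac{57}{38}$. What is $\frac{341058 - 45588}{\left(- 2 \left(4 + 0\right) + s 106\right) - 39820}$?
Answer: $- \frac{1329615}{181028} \approx -7.3448$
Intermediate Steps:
$s = - \frac{34}{9}$ ($s = -7 + \left(\frac{62}{\left(-2\right) \left(-18\right)} + \frac{57}{38}\right) = -7 + \left(\frac{62}{36} + 57 \cdot \frac{1}{38}\right) = -7 + \left(62 \cdot \frac{1}{36} + \frac{3}{2}\right) = -7 + \left(\frac{31}{18} + \frac{3}{2}\right) = -7 + \frac{29}{9} = - \frac{34}{9} \approx -3.7778$)
$\frac{341058 - 45588}{\left(- 2 \left(4 + 0\right) + s 106\right) - 39820} = \frac{341058 - 45588}{\left(- 2 \left(4 + 0\right) - \frac{3604}{9}\right) - 39820} = \frac{295470}{\left(\left(-2\right) 4 - \frac{3604}{9}\right) - 39820} = \frac{295470}{\left(-8 - \frac{3604}{9}\right) - 39820} = \frac{295470}{- \frac{3676}{9} - 39820} = \frac{295470}{- \frac{362056}{9}} = 295470 \left(- \frac{9}{362056}\right) = - \frac{1329615}{181028}$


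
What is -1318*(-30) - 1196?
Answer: 38344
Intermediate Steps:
-1318*(-30) - 1196 = 39540 - 1196 = 38344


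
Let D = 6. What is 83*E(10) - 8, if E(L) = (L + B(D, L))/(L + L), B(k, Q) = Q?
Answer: 75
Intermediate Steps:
E(L) = 1 (E(L) = (L + L)/(L + L) = (2*L)/((2*L)) = (2*L)*(1/(2*L)) = 1)
83*E(10) - 8 = 83*1 - 8 = 83 - 8 = 75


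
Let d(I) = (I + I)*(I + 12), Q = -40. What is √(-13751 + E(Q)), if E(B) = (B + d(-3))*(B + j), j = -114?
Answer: 5*√29 ≈ 26.926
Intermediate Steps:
d(I) = 2*I*(12 + I) (d(I) = (2*I)*(12 + I) = 2*I*(12 + I))
E(B) = (-114 + B)*(-54 + B) (E(B) = (B + 2*(-3)*(12 - 3))*(B - 114) = (B + 2*(-3)*9)*(-114 + B) = (B - 54)*(-114 + B) = (-54 + B)*(-114 + B) = (-114 + B)*(-54 + B))
√(-13751 + E(Q)) = √(-13751 + (6156 + (-40)² - 168*(-40))) = √(-13751 + (6156 + 1600 + 6720)) = √(-13751 + 14476) = √725 = 5*√29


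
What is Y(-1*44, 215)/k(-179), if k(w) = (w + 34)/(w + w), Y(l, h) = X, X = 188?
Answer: 67304/145 ≈ 464.17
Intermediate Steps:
Y(l, h) = 188
k(w) = (34 + w)/(2*w) (k(w) = (34 + w)/((2*w)) = (34 + w)*(1/(2*w)) = (34 + w)/(2*w))
Y(-1*44, 215)/k(-179) = 188/(((½)*(34 - 179)/(-179))) = 188/(((½)*(-1/179)*(-145))) = 188/(145/358) = 188*(358/145) = 67304/145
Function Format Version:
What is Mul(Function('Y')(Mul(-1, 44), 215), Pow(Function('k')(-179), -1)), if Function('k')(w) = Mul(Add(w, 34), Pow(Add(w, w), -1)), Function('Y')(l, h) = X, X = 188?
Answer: Rational(67304, 145) ≈ 464.17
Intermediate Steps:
Function('Y')(l, h) = 188
Function('k')(w) = Mul(Rational(1, 2), Pow(w, -1), Add(34, w)) (Function('k')(w) = Mul(Add(34, w), Pow(Mul(2, w), -1)) = Mul(Add(34, w), Mul(Rational(1, 2), Pow(w, -1))) = Mul(Rational(1, 2), Pow(w, -1), Add(34, w)))
Mul(Function('Y')(Mul(-1, 44), 215), Pow(Function('k')(-179), -1)) = Mul(188, Pow(Mul(Rational(1, 2), Pow(-179, -1), Add(34, -179)), -1)) = Mul(188, Pow(Mul(Rational(1, 2), Rational(-1, 179), -145), -1)) = Mul(188, Pow(Rational(145, 358), -1)) = Mul(188, Rational(358, 145)) = Rational(67304, 145)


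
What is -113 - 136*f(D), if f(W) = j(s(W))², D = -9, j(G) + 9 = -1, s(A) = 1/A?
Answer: -13713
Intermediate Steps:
j(G) = -10 (j(G) = -9 - 1 = -10)
f(W) = 100 (f(W) = (-10)² = 100)
-113 - 136*f(D) = -113 - 136*100 = -113 - 13600 = -13713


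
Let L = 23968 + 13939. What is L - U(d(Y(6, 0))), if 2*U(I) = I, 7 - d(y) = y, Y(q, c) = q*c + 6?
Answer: 75813/2 ≈ 37907.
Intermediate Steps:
Y(q, c) = 6 + c*q (Y(q, c) = c*q + 6 = 6 + c*q)
d(y) = 7 - y
U(I) = I/2
L = 37907
L - U(d(Y(6, 0))) = 37907 - (7 - (6 + 0*6))/2 = 37907 - (7 - (6 + 0))/2 = 37907 - (7 - 1*6)/2 = 37907 - (7 - 6)/2 = 37907 - 1/2 = 75813/2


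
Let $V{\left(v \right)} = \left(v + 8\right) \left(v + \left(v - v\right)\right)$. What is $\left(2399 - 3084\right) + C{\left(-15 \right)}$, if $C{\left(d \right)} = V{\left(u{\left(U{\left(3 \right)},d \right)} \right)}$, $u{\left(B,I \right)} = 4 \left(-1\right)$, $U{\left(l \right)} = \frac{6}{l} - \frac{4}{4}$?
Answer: $-701$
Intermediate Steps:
$U{\left(l \right)} = -1 + \frac{6}{l}$ ($U{\left(l \right)} = \frac{6}{l} - 1 = -1 + \frac{6}{l}$)
$u{\left(B,I \right)} = -4$
$V{\left(v \right)} = v \left(8 + v\right)$ ($V{\left(v \right)} = \left(8 + v\right) \left(v + 0\right) = \left(8 + v\right) v = v \left(8 + v\right)$)
$C{\left(d \right)} = -16$ ($C{\left(d \right)} = - 4 \left(8 - 4\right) = \left(-4\right) 4 = -16$)
$\left(2399 - 3084\right) + C{\left(-15 \right)} = \left(2399 - 3084\right) - 16 = -685 - 16 = -701$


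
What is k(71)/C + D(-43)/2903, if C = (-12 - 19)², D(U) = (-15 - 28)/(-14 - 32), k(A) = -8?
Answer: -1026981/128330018 ≈ -0.0080027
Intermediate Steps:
D(U) = 43/46 (D(U) = -43/(-46) = -43*(-1/46) = 43/46)
C = 961 (C = (-31)² = 961)
k(71)/C + D(-43)/2903 = -8/961 + (43/46)/2903 = -8*1/961 + (43/46)*(1/2903) = -8/961 + 43/133538 = -1026981/128330018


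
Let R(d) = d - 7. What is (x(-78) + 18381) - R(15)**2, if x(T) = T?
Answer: 18239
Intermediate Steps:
R(d) = -7 + d
(x(-78) + 18381) - R(15)**2 = (-78 + 18381) - (-7 + 15)**2 = 18303 - 1*8**2 = 18303 - 1*64 = 18303 - 64 = 18239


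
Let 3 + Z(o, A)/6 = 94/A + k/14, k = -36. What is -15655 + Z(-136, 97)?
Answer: -10648495/679 ≈ -15683.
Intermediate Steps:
Z(o, A) = -234/7 + 564/A (Z(o, A) = -18 + 6*(94/A - 36/14) = -18 + 6*(94/A - 36*1/14) = -18 + 6*(94/A - 18/7) = -18 + 6*(-18/7 + 94/A) = -18 + (-108/7 + 564/A) = -234/7 + 564/A)
-15655 + Z(-136, 97) = -15655 + (-234/7 + 564/97) = -15655 - 18750/679 = -10648495/679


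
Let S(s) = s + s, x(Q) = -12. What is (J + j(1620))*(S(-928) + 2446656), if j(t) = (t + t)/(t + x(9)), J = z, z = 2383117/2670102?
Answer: 635810101241600/89448417 ≈ 7.1081e+6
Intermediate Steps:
S(s) = 2*s
z = 2383117/2670102 (z = 2383117*(1/2670102) = 2383117/2670102 ≈ 0.89252)
J = 2383117/2670102 ≈ 0.89252
j(t) = 2*t/(-12 + t) (j(t) = (t + t)/(t - 12) = (2*t)/(-12 + t) = 2*t/(-12 + t))
(J + j(1620))*(S(-928) + 2446656) = (2383117/2670102 + 2*1620/(-12 + 1620))*(2*(-928) + 2446656) = (2383117/2670102 + 2*1620/1608)*(-1856 + 2446656) = (2383117/2670102 + 2*1620*(1/1608))*2444800 = (2383117/2670102 + 135/67)*2444800 = (520132609/178896834)*2444800 = 635810101241600/89448417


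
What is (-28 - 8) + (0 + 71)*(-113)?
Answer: -8059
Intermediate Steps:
(-28 - 8) + (0 + 71)*(-113) = -36 + 71*(-113) = -36 - 8023 = -8059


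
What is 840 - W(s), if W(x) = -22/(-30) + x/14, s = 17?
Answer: 175991/210 ≈ 838.05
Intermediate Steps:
W(x) = 11/15 + x/14 (W(x) = -22*(-1/30) + x*(1/14) = 11/15 + x/14)
840 - W(s) = 840 - (11/15 + (1/14)*17) = 840 - (11/15 + 17/14) = 840 - 1*409/210 = 840 - 409/210 = 175991/210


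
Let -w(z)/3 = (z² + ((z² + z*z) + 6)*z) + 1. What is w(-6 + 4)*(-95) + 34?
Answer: -6521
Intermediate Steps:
w(z) = -3 - 3*z² - 3*z*(6 + 2*z²) (w(z) = -3*((z² + ((z² + z*z) + 6)*z) + 1) = -3*((z² + ((z² + z²) + 6)*z) + 1) = -3*((z² + (2*z² + 6)*z) + 1) = -3*((z² + (6 + 2*z²)*z) + 1) = -3*((z² + z*(6 + 2*z²)) + 1) = -3*(1 + z² + z*(6 + 2*z²)) = -3 - 3*z² - 3*z*(6 + 2*z²))
w(-6 + 4)*(-95) + 34 = (-3 - 18*(-6 + 4) - 6*(-6 + 4)³ - 3*(-6 + 4)²)*(-95) + 34 = (-3 - 18*(-2) - 6*(-2)³ - 3*(-2)²)*(-95) + 34 = (-3 + 36 - 6*(-8) - 3*4)*(-95) + 34 = (-3 + 36 + 48 - 12)*(-95) + 34 = 69*(-95) + 34 = -6555 + 34 = -6521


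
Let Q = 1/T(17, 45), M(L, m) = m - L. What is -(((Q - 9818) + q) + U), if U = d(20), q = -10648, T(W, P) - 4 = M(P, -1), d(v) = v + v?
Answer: 857893/42 ≈ 20426.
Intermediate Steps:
d(v) = 2*v
T(W, P) = 3 - P (T(W, P) = 4 + (-1 - P) = 3 - P)
U = 40 (U = 2*20 = 40)
Q = -1/42 (Q = 1/(3 - 1*45) = 1/(3 - 45) = 1/(-42) = -1/42 ≈ -0.023810)
-(((Q - 9818) + q) + U) = -(((-1/42 - 9818) - 10648) + 40) = -((-412357/42 - 10648) + 40) = -(-859573/42 + 40) = -1*(-857893/42) = 857893/42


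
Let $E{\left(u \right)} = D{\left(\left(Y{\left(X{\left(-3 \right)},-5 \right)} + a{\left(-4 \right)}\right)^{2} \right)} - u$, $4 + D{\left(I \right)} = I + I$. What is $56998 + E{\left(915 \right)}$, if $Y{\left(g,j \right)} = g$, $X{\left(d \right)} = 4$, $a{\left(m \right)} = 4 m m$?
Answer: $65327$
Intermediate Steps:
$a{\left(m \right)} = 4 m^{2}$
$D{\left(I \right)} = -4 + 2 I$ ($D{\left(I \right)} = -4 + \left(I + I\right) = -4 + 2 I$)
$E{\left(u \right)} = 9244 - u$ ($E{\left(u \right)} = \left(-4 + 2 \left(4 + 4 \left(-4\right)^{2}\right)^{2}\right) - u = \left(-4 + 2 \left(4 + 4 \cdot 16\right)^{2}\right) - u = \left(-4 + 2 \left(4 + 64\right)^{2}\right) - u = \left(-4 + 2 \cdot 68^{2}\right) - u = \left(-4 + 2 \cdot 4624\right) - u = \left(-4 + 9248\right) - u = 9244 - u$)
$56998 + E{\left(915 \right)} = 56998 + \left(9244 - 915\right) = 56998 + 8329 = 65327$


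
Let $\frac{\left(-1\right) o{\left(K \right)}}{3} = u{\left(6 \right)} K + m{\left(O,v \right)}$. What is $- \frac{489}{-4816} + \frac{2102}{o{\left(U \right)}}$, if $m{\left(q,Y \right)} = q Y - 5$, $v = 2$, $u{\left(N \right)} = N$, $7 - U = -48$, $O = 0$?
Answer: $- \frac{9646457}{4695600} \approx -2.0544$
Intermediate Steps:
$U = 55$ ($U = 7 - -48 = 7 + 48 = 55$)
$m{\left(q,Y \right)} = -5 + Y q$ ($m{\left(q,Y \right)} = Y q - 5 = -5 + Y q$)
$o{\left(K \right)} = 15 - 18 K$ ($o{\left(K \right)} = - 3 \left(6 K + \left(-5 + 2 \cdot 0\right)\right) = - 3 \left(6 K + \left(-5 + 0\right)\right) = - 3 \left(6 K - 5\right) = - 3 \left(-5 + 6 K\right) = 15 - 18 K$)
$- \frac{489}{-4816} + \frac{2102}{o{\left(U \right)}} = - \frac{489}{-4816} + \frac{2102}{15 - 990} = \left(-489\right) \left(- \frac{1}{4816}\right) + \frac{2102}{15 - 990} = \frac{489}{4816} + \frac{2102}{-975} = \frac{489}{4816} + 2102 \left(- \frac{1}{975}\right) = \frac{489}{4816} - \frac{2102}{975} = - \frac{9646457}{4695600}$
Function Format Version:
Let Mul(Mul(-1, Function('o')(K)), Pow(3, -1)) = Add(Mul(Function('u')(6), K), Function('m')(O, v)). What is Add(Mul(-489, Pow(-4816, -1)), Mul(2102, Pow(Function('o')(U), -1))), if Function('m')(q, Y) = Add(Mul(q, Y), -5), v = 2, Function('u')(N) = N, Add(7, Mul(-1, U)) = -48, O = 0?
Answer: Rational(-9646457, 4695600) ≈ -2.0544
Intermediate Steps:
U = 55 (U = Add(7, Mul(-1, -48)) = Add(7, 48) = 55)
Function('m')(q, Y) = Add(-5, Mul(Y, q)) (Function('m')(q, Y) = Add(Mul(Y, q), -5) = Add(-5, Mul(Y, q)))
Function('o')(K) = Add(15, Mul(-18, K)) (Function('o')(K) = Mul(-3, Add(Mul(6, K), Add(-5, Mul(2, 0)))) = Mul(-3, Add(Mul(6, K), Add(-5, 0))) = Mul(-3, Add(Mul(6, K), -5)) = Mul(-3, Add(-5, Mul(6, K))) = Add(15, Mul(-18, K)))
Add(Mul(-489, Pow(-4816, -1)), Mul(2102, Pow(Function('o')(U), -1))) = Add(Mul(-489, Pow(-4816, -1)), Mul(2102, Pow(Add(15, Mul(-18, 55)), -1))) = Add(Mul(-489, Rational(-1, 4816)), Mul(2102, Pow(Add(15, -990), -1))) = Add(Rational(489, 4816), Mul(2102, Pow(-975, -1))) = Add(Rational(489, 4816), Mul(2102, Rational(-1, 975))) = Add(Rational(489, 4816), Rational(-2102, 975)) = Rational(-9646457, 4695600)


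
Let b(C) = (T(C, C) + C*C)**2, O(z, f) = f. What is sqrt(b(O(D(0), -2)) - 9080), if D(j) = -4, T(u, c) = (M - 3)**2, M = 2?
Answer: I*sqrt(9055) ≈ 95.158*I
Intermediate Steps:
T(u, c) = 1 (T(u, c) = (2 - 3)**2 = (-1)**2 = 1)
b(C) = (1 + C**2)**2 (b(C) = (1 + C*C)**2 = (1 + C**2)**2)
sqrt(b(O(D(0), -2)) - 9080) = sqrt((1 + (-2)**2)**2 - 9080) = sqrt((1 + 4)**2 - 9080) = sqrt(5**2 - 9080) = sqrt(25 - 9080) = sqrt(-9055) = I*sqrt(9055)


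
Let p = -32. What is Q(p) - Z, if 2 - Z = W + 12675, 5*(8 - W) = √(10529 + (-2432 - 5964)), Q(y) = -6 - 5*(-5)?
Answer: 12700 - 3*√237/5 ≈ 12691.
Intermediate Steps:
Q(y) = 19 (Q(y) = -6 + 25 = 19)
W = 8 - 3*√237/5 (W = 8 - √(10529 + (-2432 - 5964))/5 = 8 - √(10529 - 8396)/5 = 8 - 3*√237/5 ≈ -1.2369)
Z = -12681 + 3*√237/5 (Z = 2 - ((8 - 3*√237/5) + 12675) = 2 - (12683 - 3*√237/5) = 2 + (-12683 + 3*√237/5) = -12681 + 3*√237/5 ≈ -12672.)
Q(p) - Z = 19 - (-12681 + 3*√237/5) = 19 + (12681 - 3*√237/5) = 12700 - 3*√237/5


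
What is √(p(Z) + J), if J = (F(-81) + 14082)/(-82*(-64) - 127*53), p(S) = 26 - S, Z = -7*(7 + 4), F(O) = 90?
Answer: √205509691/1483 ≈ 9.6666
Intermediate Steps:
Z = -77 (Z = -7*11 = -77)
J = -14172/1483 (J = (90 + 14082)/(-82*(-64) - 127*53) = 14172/(5248 - 6731) = 14172/(-1483) = 14172*(-1/1483) = -14172/1483 ≈ -9.5563)
√(p(Z) + J) = √((26 - 1*(-77)) - 14172/1483) = √((26 + 77) - 14172/1483) = √(103 - 14172/1483) = √(138577/1483) = √205509691/1483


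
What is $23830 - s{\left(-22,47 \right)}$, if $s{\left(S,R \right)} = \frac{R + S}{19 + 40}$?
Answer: $\frac{1405945}{59} \approx 23830.0$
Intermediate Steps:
$s{\left(S,R \right)} = \frac{R}{59} + \frac{S}{59}$ ($s{\left(S,R \right)} = \frac{R + S}{59} = \left(R + S\right) \frac{1}{59} = \frac{R}{59} + \frac{S}{59}$)
$23830 - s{\left(-22,47 \right)} = 23830 - \left(\frac{1}{59} \cdot 47 + \frac{1}{59} \left(-22\right)\right) = 23830 - \left(\frac{47}{59} - \frac{22}{59}\right) = 23830 - \frac{25}{59} = \frac{1405945}{59}$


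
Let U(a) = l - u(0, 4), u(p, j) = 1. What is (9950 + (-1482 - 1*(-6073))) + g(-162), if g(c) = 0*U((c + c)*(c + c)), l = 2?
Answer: 14541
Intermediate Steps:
U(a) = 1 (U(a) = 2 - 1*1 = 2 - 1 = 1)
g(c) = 0 (g(c) = 0*1 = 0)
(9950 + (-1482 - 1*(-6073))) + g(-162) = (9950 + (-1482 - 1*(-6073))) + 0 = (9950 + (-1482 + 6073)) + 0 = (9950 + 4591) + 0 = 14541 + 0 = 14541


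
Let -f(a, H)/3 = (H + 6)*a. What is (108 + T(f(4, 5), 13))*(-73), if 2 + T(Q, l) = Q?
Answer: 1898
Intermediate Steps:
f(a, H) = -3*a*(6 + H) (f(a, H) = -3*(H + 6)*a = -3*(6 + H)*a = -3*a*(6 + H))
T(Q, l) = -2 + Q
(108 + T(f(4, 5), 13))*(-73) = (108 + (-2 - 3*4*(6 + 5)))*(-73) = (108 + (-2 - 3*4*11))*(-73) = (108 + (-2 - 132))*(-73) = (108 - 134)*(-73) = -26*(-73) = 1898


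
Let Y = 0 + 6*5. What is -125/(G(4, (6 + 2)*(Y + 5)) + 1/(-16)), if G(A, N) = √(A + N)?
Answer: -2000/72703 - 64000*√71/72703 ≈ -7.4450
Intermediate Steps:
Y = 30 (Y = 0 + 30 = 30)
-125/(G(4, (6 + 2)*(Y + 5)) + 1/(-16)) = -125/(√(4 + (6 + 2)*(30 + 5)) + 1/(-16)) = -125/(√(4 + 8*35) - 1/16) = -125/(√(4 + 280) - 1/16) = -125/(√284 - 1/16) = -125/(2*√71 - 1/16) = -125/(-1/16 + 2*√71)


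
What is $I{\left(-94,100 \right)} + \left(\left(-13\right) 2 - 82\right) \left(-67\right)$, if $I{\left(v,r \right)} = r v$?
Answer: $-2164$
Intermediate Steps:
$I{\left(-94,100 \right)} + \left(\left(-13\right) 2 - 82\right) \left(-67\right) = 100 \left(-94\right) + \left(\left(-13\right) 2 - 82\right) \left(-67\right) = -9400 + \left(-26 - 82\right) \left(-67\right) = -9400 - -7236 = -9400 + 7236 = -2164$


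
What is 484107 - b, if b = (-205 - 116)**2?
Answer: 381066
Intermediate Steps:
b = 103041 (b = (-321)**2 = 103041)
484107 - b = 484107 - 1*103041 = 484107 - 103041 = 381066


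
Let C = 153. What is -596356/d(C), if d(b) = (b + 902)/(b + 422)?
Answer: -68580940/211 ≈ -3.2503e+5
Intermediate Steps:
d(b) = (902 + b)/(422 + b)
-596356/d(C) = -596356*(422 + 153)/(902 + 153) = -596356/(1055/575) = -596356/((1/575)*1055) = -596356/211/115 = -596356*115/211 = -68580940/211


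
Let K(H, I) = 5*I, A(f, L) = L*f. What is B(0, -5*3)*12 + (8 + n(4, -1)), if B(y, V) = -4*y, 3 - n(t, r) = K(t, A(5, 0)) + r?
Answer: 12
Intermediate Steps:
n(t, r) = 3 - r (n(t, r) = 3 - (5*(0*5) + r) = 3 - (5*0 + r) = 3 - (0 + r) = 3 - r)
B(0, -5*3)*12 + (8 + n(4, -1)) = -4*0*12 + (8 + (3 - 1*(-1))) = 0*12 + (8 + (3 + 1)) = 0 + (8 + 4) = 0 + 12 = 12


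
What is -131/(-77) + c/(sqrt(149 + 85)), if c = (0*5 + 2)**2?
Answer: 131/77 + 2*sqrt(26)/39 ≈ 1.9628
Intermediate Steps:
c = 4 (c = (0 + 2)**2 = 2**2 = 4)
-131/(-77) + c/(sqrt(149 + 85)) = -131/(-77) + 4/(sqrt(149 + 85)) = -131*(-1/77) + 4/(sqrt(234)) = 131/77 + 4/((3*sqrt(26))) = 131/77 + 4*(sqrt(26)/78) = 131/77 + 2*sqrt(26)/39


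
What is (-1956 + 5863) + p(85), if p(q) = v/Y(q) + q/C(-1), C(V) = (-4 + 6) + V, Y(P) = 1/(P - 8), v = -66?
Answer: -1090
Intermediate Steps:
Y(P) = 1/(-8 + P)
C(V) = 2 + V
p(q) = 528 - 65*q (p(q) = -(-528 + 66*q) + q/(2 - 1) = -66*(-8 + q) + q/1 = (528 - 66*q) + q*1 = (528 - 66*q) + q = 528 - 65*q)
(-1956 + 5863) + p(85) = (-1956 + 5863) + (528 - 65*85) = 3907 + (528 - 5525) = 3907 - 4997 = -1090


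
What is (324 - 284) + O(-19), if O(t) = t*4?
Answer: -36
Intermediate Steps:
O(t) = 4*t
(324 - 284) + O(-19) = (324 - 284) + 4*(-19) = 40 - 76 = -36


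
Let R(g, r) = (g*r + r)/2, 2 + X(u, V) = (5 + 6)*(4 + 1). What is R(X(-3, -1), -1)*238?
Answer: -6426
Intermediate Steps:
X(u, V) = 53 (X(u, V) = -2 + (5 + 6)*(4 + 1) = -2 + 11*5 = -2 + 55 = 53)
R(g, r) = r/2 + g*r/2 (R(g, r) = (r + g*r)*(1/2) = r/2 + g*r/2)
R(X(-3, -1), -1)*238 = ((1/2)*(-1)*(1 + 53))*238 = ((1/2)*(-1)*54)*238 = -27*238 = -6426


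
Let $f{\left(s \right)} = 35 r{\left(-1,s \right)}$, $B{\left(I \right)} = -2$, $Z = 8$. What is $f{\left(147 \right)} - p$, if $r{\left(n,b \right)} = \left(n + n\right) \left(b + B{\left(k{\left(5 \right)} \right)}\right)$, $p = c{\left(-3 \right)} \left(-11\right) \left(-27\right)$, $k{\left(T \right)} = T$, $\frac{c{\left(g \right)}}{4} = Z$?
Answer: $-19654$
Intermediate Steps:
$c{\left(g \right)} = 32$ ($c{\left(g \right)} = 4 \cdot 8 = 32$)
$p = 9504$ ($p = 32 \left(-11\right) \left(-27\right) = \left(-352\right) \left(-27\right) = 9504$)
$r{\left(n,b \right)} = 2 n \left(-2 + b\right)$ ($r{\left(n,b \right)} = \left(n + n\right) \left(b - 2\right) = 2 n \left(-2 + b\right)$)
$f{\left(s \right)} = 140 - 70 s$ ($f{\left(s \right)} = 35 \cdot 2 \left(-1\right) \left(-2 + s\right) = 35 \left(4 - 2 s\right) = 140 - 70 s$)
$f{\left(147 \right)} - p = \left(140 - 10290\right) - 9504 = -10150 - 9504 = -19654$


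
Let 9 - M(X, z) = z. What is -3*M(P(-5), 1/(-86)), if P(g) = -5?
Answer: -2325/86 ≈ -27.035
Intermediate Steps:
M(X, z) = 9 - z
-3*M(P(-5), 1/(-86)) = -3*(9 - 1/(-86)) = -3*(9 - 1*(-1/86)) = -3*(9 + 1/86) = -3*775/86 = -2325/86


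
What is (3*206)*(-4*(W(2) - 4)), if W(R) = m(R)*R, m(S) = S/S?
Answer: 4944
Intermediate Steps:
m(S) = 1
W(R) = R (W(R) = 1*R = R)
(3*206)*(-4*(W(2) - 4)) = (3*206)*(-4*(2 - 4)) = 618*(-4*(-2)) = 618*8 = 4944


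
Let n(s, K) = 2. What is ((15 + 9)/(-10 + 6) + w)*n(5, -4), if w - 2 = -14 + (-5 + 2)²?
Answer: -18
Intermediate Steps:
w = -3 (w = 2 + (-14 + (-5 + 2)²) = 2 + (-14 + (-3)²) = 2 + (-14 + 9) = 2 - 5 = -3)
((15 + 9)/(-10 + 6) + w)*n(5, -4) = ((15 + 9)/(-10 + 6) - 3)*2 = (24/(-4) - 3)*2 = (24*(-¼) - 3)*2 = (-6 - 3)*2 = -9*2 = -18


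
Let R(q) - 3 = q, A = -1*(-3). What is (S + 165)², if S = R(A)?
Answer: 29241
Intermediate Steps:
A = 3
R(q) = 3 + q
S = 6 (S = 3 + 3 = 6)
(S + 165)² = (6 + 165)² = 171² = 29241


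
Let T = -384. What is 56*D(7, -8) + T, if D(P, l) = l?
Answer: -832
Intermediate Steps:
56*D(7, -8) + T = 56*(-8) - 384 = -448 - 384 = -832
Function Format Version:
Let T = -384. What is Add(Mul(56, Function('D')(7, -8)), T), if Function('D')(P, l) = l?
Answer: -832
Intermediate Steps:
Add(Mul(56, Function('D')(7, -8)), T) = Add(Mul(56, -8), -384) = Add(-448, -384) = -832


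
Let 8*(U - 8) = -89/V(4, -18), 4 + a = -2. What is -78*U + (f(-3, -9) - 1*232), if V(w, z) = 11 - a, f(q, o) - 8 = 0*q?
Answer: -54193/68 ≈ -796.96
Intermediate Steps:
a = -6 (a = -4 - 2 = -6)
f(q, o) = 8 (f(q, o) = 8 + 0*q = 8 + 0 = 8)
V(w, z) = 17 (V(w, z) = 11 - 1*(-6) = 11 + 6 = 17)
U = 999/136 (U = 8 + (-89/17)/8 = 8 + (-89*1/17)/8 = 8 + (⅛)*(-89/17) = 8 - 89/136 = 999/136 ≈ 7.3456)
-78*U + (f(-3, -9) - 1*232) = -78*999/136 + (8 - 1*232) = -38961/68 + (8 - 232) = -38961/68 - 224 = -54193/68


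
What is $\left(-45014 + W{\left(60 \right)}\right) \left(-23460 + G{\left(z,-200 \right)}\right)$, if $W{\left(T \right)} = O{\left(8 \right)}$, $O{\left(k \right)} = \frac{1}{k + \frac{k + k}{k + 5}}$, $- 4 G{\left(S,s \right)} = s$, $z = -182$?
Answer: $\frac{12645302447}{12} \approx 1.0538 \cdot 10^{9}$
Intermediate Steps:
$G{\left(S,s \right)} = - \frac{s}{4}$
$O{\left(k \right)} = \frac{1}{k + \frac{2 k}{5 + k}}$
$W{\left(T \right)} = \frac{13}{120}$ ($W{\left(T \right)} = \frac{5 + 8}{8 \left(7 + 8\right)} = \frac{1}{8} \cdot \frac{1}{15} \cdot 13 = \frac{13}{120}$)
$\left(-45014 + W{\left(60 \right)}\right) \left(-23460 + G{\left(z,-200 \right)}\right) = \left(-45014 + \frac{13}{120}\right) \left(-23460 - -50\right) = - \frac{5401667 \left(-23460 + 50\right)}{120} = \left(- \frac{5401667}{120}\right) \left(-23410\right) = \frac{12645302447}{12}$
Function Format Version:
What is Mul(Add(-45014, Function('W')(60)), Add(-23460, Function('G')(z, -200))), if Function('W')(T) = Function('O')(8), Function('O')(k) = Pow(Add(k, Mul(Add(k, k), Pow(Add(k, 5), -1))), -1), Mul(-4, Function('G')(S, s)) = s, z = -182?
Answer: Rational(12645302447, 12) ≈ 1.0538e+9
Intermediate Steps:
Function('G')(S, s) = Mul(Rational(-1, 4), s)
Function('O')(k) = Pow(Add(k, Mul(2, k, Pow(Add(5, k), -1))), -1) (Function('O')(k) = Pow(Add(k, Mul(Mul(2, k), Pow(Add(5, k), -1))), -1) = Pow(Add(k, Mul(2, k, Pow(Add(5, k), -1))), -1))
Function('W')(T) = Rational(13, 120) (Function('W')(T) = Mul(Pow(8, -1), Pow(Add(7, 8), -1), Add(5, 8)) = Mul(Rational(1, 8), Pow(15, -1), 13) = Mul(Rational(1, 8), Rational(1, 15), 13) = Rational(13, 120))
Mul(Add(-45014, Function('W')(60)), Add(-23460, Function('G')(z, -200))) = Mul(Add(-45014, Rational(13, 120)), Add(-23460, Mul(Rational(-1, 4), -200))) = Mul(Rational(-5401667, 120), Add(-23460, 50)) = Mul(Rational(-5401667, 120), -23410) = Rational(12645302447, 12)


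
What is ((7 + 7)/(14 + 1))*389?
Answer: 5446/15 ≈ 363.07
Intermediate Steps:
((7 + 7)/(14 + 1))*389 = (14/15)*389 = 5446/15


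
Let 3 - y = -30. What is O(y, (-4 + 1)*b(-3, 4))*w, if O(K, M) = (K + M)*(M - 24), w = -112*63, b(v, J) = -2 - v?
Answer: 5715360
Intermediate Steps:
w = -7056
y = 33 (y = 3 - 1*(-30) = 3 + 30 = 33)
O(K, M) = (-24 + M)*(K + M) (O(K, M) = (K + M)*(-24 + M) = (-24 + M)*(K + M))
O(y, (-4 + 1)*b(-3, 4))*w = (((-4 + 1)*(-2 - 1*(-3)))² - 24*33 - 24*(-4 + 1)*(-2 - 1*(-3)) + 33*((-4 + 1)*(-2 - 1*(-3))))*(-7056) = ((-3*(-2 + 3))² - 792 - (-72)*(-2 + 3) + 33*(-3*(-2 + 3)))*(-7056) = ((-3*1)² - 792 - (-72) + 33*(-3*1))*(-7056) = ((-3)² - 792 - 24*(-3) + 33*(-3))*(-7056) = (9 - 792 + 72 - 99)*(-7056) = -810*(-7056) = 5715360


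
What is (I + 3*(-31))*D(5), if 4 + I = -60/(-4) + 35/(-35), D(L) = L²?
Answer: -2075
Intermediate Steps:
I = 10 (I = -4 + (-60/(-4) + 35/(-35)) = -4 + (-60*(-¼) + 35*(-1/35)) = -4 + (15 - 1) = -4 + 14 = 10)
(I + 3*(-31))*D(5) = (10 + 3*(-31))*5² = (10 - 93)*25 = -83*25 = -2075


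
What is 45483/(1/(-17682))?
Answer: -804230406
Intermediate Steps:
45483/(1/(-17682)) = 45483/(-1/17682) = 45483*(-17682) = -804230406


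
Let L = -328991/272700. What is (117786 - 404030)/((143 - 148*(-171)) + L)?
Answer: -78058738800/6940158709 ≈ -11.247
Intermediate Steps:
L = -328991/272700 (L = -328991*1/272700 = -328991/272700 ≈ -1.2064)
(117786 - 404030)/((143 - 148*(-171)) + L) = (117786 - 404030)/((143 - 148*(-171)) - 328991/272700) = -286244/((143 + 25308) - 328991/272700) = -286244/(25451 - 328991/272700) = -286244/6940158709/272700 = -286244*272700/6940158709 = -78058738800/6940158709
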